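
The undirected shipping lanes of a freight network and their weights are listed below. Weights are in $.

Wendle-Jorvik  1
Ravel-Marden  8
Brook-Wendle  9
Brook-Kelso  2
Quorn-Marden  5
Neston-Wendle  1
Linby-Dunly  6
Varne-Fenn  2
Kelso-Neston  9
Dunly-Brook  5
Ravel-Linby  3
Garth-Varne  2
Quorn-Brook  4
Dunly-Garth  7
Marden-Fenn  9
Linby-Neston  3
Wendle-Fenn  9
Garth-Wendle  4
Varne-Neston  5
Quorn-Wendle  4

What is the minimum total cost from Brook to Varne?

Compare a few routes:
Brook–Wendle–Neston–Varne: 9+1+5 = 15
Brook–Wendle–Garth–Varne: 9+4+2 = 15
Brook–Quorn–Wendle–Neston–Varne: 4+4+1+5 = 14
The minimum is $14 via Brook–Quorn–Wendle–Neston–Varne.

$14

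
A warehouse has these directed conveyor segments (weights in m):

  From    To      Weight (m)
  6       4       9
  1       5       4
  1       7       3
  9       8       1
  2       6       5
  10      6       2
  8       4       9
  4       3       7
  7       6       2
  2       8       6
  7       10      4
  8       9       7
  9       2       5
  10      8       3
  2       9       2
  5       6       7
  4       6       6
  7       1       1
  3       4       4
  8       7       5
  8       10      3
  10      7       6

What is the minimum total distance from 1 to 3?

Compare a few routes:
1–5–6–4–3: 4+7+9+7 = 27
1–7–10–8–4–3: 3+4+3+9+7 = 26
1–7–10–6–4–3: 3+4+2+9+7 = 25
1–7–6–4–3: 3+2+9+7 = 21
Cheapest is 1–7–6–4–3 at 21 m.

21 m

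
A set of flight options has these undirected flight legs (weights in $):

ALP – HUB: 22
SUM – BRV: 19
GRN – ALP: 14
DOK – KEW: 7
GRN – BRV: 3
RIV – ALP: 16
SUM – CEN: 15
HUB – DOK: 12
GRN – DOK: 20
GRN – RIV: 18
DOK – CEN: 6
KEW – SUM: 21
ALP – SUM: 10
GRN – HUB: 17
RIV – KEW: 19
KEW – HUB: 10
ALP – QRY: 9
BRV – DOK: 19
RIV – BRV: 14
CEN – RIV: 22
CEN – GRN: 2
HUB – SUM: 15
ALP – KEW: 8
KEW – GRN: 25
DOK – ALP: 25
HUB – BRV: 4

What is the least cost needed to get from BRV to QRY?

Settle nodes by increasing distance from BRV:
BRV: 0
GRN: 3  (via BRV)
HUB: 4  (via BRV)
CEN: 5  (via GRN)
DOK: 11  (via CEN)
RIV: 14  (via BRV)
KEW: 14  (via HUB)
ALP: 17  (via GRN)
SUM: 19  (via BRV)
QRY: 26  (via ALP)
Shortest route: BRV–GRN–ALP–QRY = $26.

$26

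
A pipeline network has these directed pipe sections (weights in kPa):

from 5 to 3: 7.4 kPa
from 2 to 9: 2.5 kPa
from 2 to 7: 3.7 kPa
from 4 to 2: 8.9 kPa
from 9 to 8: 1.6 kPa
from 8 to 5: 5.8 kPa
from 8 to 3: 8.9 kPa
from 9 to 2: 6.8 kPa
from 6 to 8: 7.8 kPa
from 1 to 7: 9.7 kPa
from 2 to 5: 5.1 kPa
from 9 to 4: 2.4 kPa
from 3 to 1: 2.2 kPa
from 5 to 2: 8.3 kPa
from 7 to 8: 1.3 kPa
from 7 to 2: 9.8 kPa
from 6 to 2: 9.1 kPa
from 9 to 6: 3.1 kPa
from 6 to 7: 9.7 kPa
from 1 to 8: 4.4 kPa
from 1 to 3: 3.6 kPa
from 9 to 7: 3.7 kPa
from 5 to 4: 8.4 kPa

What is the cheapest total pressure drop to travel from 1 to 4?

18.6 kPa

Settle nodes by increasing distance from 1:
1: 0
3: 3.6  (via 1)
8: 4.4  (via 1)
7: 9.7  (via 1)
5: 10.2  (via 8)
2: 18.5  (via 5)
4: 18.6  (via 5)
Shortest route: 1–8–5–4 = 18.6 kPa.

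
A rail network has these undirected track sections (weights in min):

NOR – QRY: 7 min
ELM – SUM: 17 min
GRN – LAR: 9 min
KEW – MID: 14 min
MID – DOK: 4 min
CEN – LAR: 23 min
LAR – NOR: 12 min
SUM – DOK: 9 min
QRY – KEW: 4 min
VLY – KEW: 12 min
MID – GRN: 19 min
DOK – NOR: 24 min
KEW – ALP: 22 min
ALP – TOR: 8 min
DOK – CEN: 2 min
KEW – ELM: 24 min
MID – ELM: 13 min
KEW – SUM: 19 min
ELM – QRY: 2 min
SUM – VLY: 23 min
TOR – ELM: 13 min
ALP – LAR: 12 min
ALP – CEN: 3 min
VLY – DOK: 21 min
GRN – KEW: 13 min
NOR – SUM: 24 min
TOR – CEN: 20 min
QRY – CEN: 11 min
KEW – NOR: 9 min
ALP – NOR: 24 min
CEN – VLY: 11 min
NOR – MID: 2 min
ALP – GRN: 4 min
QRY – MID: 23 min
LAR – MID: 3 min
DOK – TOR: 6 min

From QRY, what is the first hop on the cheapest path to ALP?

CEN

Candidate routes:
QRY–ELM–TOR–ALP: 2+13+8 = 23
QRY–NOR–MID–DOK–CEN–ALP: 7+2+4+2+3 = 18
QRY–CEN–ALP: 11+3 = 14
QRY–KEW–GRN–ALP: 4+13+4 = 21
The minimum is 14 min via QRY–CEN–ALP.
So from QRY the first move is to CEN.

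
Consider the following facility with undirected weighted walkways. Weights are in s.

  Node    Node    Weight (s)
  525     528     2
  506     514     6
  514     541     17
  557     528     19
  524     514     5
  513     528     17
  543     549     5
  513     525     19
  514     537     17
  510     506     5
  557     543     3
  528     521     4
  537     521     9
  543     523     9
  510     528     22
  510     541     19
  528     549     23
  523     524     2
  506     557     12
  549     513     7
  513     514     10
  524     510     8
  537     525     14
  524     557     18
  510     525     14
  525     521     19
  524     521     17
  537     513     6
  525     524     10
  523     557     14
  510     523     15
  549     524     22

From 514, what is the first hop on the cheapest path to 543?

524

Compare a few routes:
514 → 524 → 523 → 543: 5+2+9 = 16
514 → 506 → 557 → 543: 6+12+3 = 21
514 → 513 → 549 → 543: 10+7+5 = 22
The minimum is 16 s via 514 → 524 → 523 → 543.
So from 514 the first move is to 524.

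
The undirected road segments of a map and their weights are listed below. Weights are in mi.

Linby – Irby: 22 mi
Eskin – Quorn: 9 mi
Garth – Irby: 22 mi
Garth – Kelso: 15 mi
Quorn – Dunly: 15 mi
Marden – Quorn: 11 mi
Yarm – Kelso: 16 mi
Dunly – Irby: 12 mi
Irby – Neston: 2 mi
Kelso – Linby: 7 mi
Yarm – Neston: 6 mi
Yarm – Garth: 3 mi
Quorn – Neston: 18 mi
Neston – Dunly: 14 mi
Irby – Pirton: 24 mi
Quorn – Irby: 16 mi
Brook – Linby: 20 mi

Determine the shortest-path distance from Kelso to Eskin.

49 mi

Compare a few routes:
Kelso–Yarm–Neston–Quorn–Eskin: 16+6+18+9 = 49
Kelso–Garth–Yarm–Neston–Quorn–Eskin: 15+3+6+18+9 = 51
Cheapest is Kelso–Yarm–Neston–Quorn–Eskin at 49 mi.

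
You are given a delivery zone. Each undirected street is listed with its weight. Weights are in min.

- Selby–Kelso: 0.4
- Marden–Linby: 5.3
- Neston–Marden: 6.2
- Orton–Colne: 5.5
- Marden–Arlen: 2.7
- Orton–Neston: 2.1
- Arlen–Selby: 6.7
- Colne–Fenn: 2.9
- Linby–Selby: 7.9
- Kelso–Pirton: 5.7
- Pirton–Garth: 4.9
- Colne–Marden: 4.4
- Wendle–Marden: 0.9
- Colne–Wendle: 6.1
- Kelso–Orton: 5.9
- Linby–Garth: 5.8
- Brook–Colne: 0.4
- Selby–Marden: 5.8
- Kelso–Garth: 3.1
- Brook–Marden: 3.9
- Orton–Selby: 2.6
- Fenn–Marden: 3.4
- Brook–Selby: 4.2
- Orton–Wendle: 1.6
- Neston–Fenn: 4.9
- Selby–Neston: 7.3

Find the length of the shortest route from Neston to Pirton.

Shortest distances from Neston:
Neston: 0
Orton: 2.1  (via Neston)
Wendle: 3.7  (via Orton)
Marden: 4.6  (via Wendle)
Selby: 4.7  (via Orton)
Fenn: 4.9  (via Neston)
Kelso: 5.1  (via Selby)
Arlen: 7.3  (via Marden)
Colne: 7.6  (via Orton)
Brook: 8  (via Colne)
Garth: 8.2  (via Kelso)
Linby: 9.9  (via Marden)
Pirton: 10.8  (via Kelso)
Shortest route: Neston → Orton → Selby → Kelso → Pirton = 10.8 min.

10.8 min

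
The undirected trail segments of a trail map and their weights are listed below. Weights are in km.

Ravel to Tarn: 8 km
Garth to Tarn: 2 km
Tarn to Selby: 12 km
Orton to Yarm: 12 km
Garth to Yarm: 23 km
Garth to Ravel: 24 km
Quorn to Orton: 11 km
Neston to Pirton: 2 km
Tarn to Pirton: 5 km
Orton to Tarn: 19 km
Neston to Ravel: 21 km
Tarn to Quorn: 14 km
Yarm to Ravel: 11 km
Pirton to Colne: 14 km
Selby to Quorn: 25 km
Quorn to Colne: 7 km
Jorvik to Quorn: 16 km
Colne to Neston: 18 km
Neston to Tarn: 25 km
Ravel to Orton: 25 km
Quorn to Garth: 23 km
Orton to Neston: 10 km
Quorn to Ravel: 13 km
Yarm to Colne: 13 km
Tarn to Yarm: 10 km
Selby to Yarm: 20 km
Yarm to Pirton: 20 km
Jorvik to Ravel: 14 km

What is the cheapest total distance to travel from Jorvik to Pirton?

Compare a few routes:
Jorvik → Quorn → Tarn → Pirton: 16+14+5 = 35
Jorvik → Ravel → Tarn → Pirton: 14+8+5 = 27
The minimum is 27 km via Jorvik → Ravel → Tarn → Pirton.

27 km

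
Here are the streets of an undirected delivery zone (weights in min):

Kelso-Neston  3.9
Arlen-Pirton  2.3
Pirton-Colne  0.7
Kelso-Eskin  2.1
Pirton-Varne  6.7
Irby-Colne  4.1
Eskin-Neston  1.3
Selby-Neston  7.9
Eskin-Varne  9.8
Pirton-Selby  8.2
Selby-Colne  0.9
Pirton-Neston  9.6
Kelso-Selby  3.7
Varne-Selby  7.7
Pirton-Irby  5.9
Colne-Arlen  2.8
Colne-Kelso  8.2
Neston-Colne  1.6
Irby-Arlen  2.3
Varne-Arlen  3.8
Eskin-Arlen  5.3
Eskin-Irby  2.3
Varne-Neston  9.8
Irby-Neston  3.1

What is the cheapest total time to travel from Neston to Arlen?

4.4 min

Running Dijkstra from Neston:
Neston: 0
Eskin: 1.3  (via Neston)
Colne: 1.6  (via Neston)
Pirton: 2.3  (via Colne)
Selby: 2.5  (via Colne)
Irby: 3.1  (via Neston)
Kelso: 3.4  (via Eskin)
Arlen: 4.4  (via Colne)
Shortest route: Neston–Colne–Arlen = 4.4 min.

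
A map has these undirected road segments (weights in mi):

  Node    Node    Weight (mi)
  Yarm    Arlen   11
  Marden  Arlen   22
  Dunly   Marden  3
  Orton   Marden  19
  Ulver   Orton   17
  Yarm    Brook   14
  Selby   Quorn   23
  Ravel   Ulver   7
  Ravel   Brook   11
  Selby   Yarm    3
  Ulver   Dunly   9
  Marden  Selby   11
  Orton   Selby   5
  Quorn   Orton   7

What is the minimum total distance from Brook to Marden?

28 mi

Compare a few routes:
Brook–Yarm–Selby–Orton–Marden: 14+3+5+19 = 41
Brook–Yarm–Selby–Marden: 14+3+11 = 28
Brook–Ravel–Ulver–Dunly–Marden: 11+7+9+3 = 30
Cheapest is Brook–Yarm–Selby–Marden at 28 mi.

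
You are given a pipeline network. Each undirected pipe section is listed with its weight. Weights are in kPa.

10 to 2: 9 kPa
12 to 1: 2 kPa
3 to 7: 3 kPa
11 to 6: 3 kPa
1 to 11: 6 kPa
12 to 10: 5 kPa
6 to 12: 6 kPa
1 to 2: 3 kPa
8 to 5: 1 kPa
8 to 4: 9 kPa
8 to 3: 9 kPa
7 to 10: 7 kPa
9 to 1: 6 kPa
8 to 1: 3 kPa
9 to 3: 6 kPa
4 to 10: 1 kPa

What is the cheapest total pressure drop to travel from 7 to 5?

Settle nodes by increasing distance from 7:
7: 0
3: 3  (via 7)
10: 7  (via 7)
4: 8  (via 10)
9: 9  (via 3)
8: 12  (via 3)
12: 12  (via 10)
5: 13  (via 8)
Shortest route: 7–3–8–5 = 13 kPa.

13 kPa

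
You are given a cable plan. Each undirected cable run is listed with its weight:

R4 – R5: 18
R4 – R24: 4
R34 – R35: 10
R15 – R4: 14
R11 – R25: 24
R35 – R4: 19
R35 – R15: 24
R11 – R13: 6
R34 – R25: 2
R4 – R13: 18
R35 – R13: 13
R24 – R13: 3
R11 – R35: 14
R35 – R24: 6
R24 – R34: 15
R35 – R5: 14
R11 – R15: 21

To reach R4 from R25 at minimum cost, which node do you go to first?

R34

Candidate routes:
R25–R34–R35–R4: 2+10+19 = 31
R25–R34–R35–R24–R4: 2+10+6+4 = 22
R25–R34–R24–R4: 2+15+4 = 21
Cheapest is R25–R34–R24–R4 at 21.
So from R25 the first move is to R34.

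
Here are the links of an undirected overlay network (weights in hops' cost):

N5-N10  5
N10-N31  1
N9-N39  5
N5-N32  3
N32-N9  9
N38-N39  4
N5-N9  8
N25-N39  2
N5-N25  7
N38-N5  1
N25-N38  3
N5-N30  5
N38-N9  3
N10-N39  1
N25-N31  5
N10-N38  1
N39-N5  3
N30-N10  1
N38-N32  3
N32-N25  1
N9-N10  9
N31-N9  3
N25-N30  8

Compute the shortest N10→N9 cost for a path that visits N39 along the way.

Shortest N10→N39: N10 → N39 = 1
Best N39 to N9: N39 → N9 costing 5
Total via N39: 1 + 5 = 6 hops' cost.

6 hops' cost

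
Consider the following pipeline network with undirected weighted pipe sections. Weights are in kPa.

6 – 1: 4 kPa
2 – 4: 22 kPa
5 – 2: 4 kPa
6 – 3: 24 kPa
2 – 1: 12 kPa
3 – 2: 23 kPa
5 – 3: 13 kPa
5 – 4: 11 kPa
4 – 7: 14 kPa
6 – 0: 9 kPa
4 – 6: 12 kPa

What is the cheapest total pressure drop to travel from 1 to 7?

30 kPa

Running Dijkstra from 1:
1: 0
6: 4  (via 1)
2: 12  (via 1)
0: 13  (via 6)
4: 16  (via 6)
5: 16  (via 2)
3: 28  (via 6)
7: 30  (via 4)
Shortest route: 1–6–4–7 = 30 kPa.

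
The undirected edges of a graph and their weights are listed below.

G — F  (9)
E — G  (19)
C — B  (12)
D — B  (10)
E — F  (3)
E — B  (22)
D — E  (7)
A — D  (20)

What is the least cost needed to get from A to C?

Candidate routes:
A - D - B - C: 20+10+12 = 42
A - D - E - B - C: 20+7+22+12 = 61
The minimum is 42 via A - D - B - C.

42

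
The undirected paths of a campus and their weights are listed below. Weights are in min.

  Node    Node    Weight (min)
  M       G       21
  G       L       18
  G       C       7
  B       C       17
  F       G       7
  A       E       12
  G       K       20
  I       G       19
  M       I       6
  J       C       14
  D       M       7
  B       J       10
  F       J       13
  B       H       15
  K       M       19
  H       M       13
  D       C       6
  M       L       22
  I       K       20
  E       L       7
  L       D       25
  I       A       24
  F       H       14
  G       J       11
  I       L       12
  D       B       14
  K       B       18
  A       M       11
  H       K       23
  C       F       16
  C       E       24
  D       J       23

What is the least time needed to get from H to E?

Candidate routes:
H–M–L–E: 13+22+7 = 42
H–M–A–E: 13+11+12 = 36
H–M–I–L–E: 13+6+12+7 = 38
The minimum is 36 min via H–M–A–E.

36 min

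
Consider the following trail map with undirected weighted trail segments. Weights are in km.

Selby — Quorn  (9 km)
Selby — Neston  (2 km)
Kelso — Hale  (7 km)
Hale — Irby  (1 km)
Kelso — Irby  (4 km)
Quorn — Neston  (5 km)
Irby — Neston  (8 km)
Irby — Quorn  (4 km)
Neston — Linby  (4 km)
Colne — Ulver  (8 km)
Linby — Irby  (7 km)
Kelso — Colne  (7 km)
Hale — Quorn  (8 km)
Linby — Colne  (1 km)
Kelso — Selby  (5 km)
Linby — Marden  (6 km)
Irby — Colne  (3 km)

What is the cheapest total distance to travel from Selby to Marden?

12 km

Running Dijkstra from Selby:
Selby: 0
Neston: 2  (via Selby)
Kelso: 5  (via Selby)
Linby: 6  (via Neston)
Quorn: 7  (via Neston)
Colne: 7  (via Linby)
Irby: 9  (via Kelso)
Hale: 10  (via Irby)
Marden: 12  (via Linby)
Shortest route: Selby → Neston → Linby → Marden = 12 km.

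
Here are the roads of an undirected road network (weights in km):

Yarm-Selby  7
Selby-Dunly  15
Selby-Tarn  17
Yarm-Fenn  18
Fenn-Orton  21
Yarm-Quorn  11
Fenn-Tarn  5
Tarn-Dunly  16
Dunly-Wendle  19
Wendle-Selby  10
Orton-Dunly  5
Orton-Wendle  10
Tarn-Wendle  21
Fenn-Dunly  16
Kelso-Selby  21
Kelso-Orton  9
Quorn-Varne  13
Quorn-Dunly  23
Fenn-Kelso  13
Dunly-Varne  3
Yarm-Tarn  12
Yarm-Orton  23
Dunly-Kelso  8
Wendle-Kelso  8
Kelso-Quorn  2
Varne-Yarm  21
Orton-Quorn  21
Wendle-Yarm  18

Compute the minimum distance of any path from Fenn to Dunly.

16 km

Candidate routes:
Fenn → Kelso → Dunly: 13+8 = 21
Fenn → Dunly: 16 = 16
The minimum is 16 km via Fenn → Dunly.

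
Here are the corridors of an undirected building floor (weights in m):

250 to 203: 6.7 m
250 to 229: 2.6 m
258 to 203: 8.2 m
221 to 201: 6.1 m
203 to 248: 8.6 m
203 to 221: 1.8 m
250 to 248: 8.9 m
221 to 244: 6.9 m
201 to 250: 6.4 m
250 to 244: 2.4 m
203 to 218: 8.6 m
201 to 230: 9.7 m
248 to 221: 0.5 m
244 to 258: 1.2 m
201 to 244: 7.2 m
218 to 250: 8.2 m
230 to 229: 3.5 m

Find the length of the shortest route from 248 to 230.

15 m

Compare a few routes:
248 → 221 → 244 → 250 → 229 → 230: 0.5+6.9+2.4+2.6+3.5 = 15.9
248 → 221 → 203 → 250 → 229 → 230: 0.5+1.8+6.7+2.6+3.5 = 15.1
248 → 221 → 201 → 230: 0.5+6.1+9.7 = 16.3
248 → 250 → 229 → 230: 8.9+2.6+3.5 = 15
The minimum is 15 m via 248 → 250 → 229 → 230.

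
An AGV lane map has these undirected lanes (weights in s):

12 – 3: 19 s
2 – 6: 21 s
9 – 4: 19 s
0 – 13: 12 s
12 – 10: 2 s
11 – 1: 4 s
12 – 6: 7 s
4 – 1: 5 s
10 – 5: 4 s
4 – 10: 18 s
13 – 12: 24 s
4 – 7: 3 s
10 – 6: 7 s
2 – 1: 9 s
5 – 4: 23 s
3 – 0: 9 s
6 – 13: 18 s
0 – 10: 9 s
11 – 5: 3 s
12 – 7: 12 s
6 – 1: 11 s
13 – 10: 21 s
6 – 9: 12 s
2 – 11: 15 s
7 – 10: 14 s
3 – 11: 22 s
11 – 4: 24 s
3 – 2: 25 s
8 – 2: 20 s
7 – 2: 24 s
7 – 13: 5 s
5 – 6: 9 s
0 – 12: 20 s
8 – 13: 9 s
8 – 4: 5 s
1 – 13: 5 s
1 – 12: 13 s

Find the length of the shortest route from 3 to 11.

Settle nodes by increasing distance from 3:
3: 0
0: 9  (via 3)
10: 18  (via 0)
12: 19  (via 3)
13: 21  (via 0)
5: 22  (via 10)
11: 22  (via 3)
Shortest route: 3–11 = 22 s.

22 s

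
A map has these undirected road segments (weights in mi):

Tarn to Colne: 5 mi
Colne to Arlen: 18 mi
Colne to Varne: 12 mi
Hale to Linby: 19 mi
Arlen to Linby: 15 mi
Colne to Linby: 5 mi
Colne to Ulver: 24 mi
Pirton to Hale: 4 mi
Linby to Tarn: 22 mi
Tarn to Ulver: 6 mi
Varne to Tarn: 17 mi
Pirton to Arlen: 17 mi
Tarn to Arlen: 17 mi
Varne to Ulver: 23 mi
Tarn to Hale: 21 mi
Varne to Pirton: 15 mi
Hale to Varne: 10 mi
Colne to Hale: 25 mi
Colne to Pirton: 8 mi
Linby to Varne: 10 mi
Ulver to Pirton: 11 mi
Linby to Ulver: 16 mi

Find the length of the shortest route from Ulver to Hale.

Running Dijkstra from Ulver:
Ulver: 0
Tarn: 6  (via Ulver)
Pirton: 11  (via Ulver)
Colne: 11  (via Tarn)
Hale: 15  (via Pirton)
Shortest route: Ulver → Pirton → Hale = 15 mi.

15 mi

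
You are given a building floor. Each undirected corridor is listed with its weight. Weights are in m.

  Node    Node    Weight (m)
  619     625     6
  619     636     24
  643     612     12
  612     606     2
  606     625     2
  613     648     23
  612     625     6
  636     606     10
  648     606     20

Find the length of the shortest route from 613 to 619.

51 m

Running Dijkstra from 613:
613: 0
648: 23  (via 613)
606: 43  (via 648)
625: 45  (via 606)
612: 45  (via 606)
619: 51  (via 625)
Shortest route: 613 → 648 → 606 → 625 → 619 = 51 m.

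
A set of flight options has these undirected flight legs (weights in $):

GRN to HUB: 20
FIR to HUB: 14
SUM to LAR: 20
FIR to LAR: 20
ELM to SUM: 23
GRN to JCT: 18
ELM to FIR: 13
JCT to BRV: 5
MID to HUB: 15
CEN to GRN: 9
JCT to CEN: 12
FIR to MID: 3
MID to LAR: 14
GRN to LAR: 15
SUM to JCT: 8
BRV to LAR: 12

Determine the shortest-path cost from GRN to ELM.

Compare a few routes:
GRN → LAR → MID → FIR → ELM: 15+14+3+13 = 45
GRN → HUB → FIR → ELM: 20+14+13 = 47
GRN → LAR → FIR → ELM: 15+20+13 = 48
Cheapest is GRN → LAR → MID → FIR → ELM at $45.

$45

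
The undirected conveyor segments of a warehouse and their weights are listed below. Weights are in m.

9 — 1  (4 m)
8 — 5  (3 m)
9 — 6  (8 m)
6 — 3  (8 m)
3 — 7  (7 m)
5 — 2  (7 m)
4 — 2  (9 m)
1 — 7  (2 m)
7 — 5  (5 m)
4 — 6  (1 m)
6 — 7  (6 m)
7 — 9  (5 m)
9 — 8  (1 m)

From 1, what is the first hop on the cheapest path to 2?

Enumerating some paths:
1 - 7 - 5 - 2: 2+5+7 = 14
1 - 9 - 8 - 5 - 2: 4+1+3+7 = 15
1 - 7 - 6 - 4 - 2: 2+6+1+9 = 18
Cheapest is 1 - 7 - 5 - 2 at 14 m.
So from 1 the first move is to 7.

7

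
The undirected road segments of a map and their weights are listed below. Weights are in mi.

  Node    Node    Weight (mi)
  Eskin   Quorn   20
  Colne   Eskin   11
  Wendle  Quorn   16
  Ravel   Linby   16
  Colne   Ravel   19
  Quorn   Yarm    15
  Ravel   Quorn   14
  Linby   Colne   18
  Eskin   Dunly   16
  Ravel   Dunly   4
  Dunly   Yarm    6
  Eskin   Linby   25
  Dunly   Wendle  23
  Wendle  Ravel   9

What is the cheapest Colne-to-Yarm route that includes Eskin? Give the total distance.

33 mi

Best Colne to Eskin: Colne → Eskin costing 11
Shortest Eskin→Yarm: Eskin → Dunly → Yarm = 22
Total via Eskin: 11 + 22 = 33 mi.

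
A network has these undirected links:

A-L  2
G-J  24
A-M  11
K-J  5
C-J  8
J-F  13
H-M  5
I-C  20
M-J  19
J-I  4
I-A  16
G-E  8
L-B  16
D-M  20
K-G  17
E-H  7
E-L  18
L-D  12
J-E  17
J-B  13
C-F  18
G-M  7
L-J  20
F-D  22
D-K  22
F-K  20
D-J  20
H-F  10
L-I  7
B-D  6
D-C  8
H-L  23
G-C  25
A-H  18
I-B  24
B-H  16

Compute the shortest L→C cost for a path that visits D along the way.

20

Best L to D: L → D costing 12
Best D to C: D → C costing 8
Total via D: 12 + 8 = 20.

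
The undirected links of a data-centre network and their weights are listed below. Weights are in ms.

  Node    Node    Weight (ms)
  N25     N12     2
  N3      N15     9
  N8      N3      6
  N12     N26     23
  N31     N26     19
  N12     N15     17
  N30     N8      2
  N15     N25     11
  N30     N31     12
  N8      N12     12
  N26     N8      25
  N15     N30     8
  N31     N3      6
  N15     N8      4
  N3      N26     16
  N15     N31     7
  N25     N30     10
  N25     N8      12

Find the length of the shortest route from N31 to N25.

Compare a few routes:
N31 - N15 - N25: 7+11 = 18
N31 - N30 - N25: 12+10 = 22
The minimum is 18 ms via N31 - N15 - N25.

18 ms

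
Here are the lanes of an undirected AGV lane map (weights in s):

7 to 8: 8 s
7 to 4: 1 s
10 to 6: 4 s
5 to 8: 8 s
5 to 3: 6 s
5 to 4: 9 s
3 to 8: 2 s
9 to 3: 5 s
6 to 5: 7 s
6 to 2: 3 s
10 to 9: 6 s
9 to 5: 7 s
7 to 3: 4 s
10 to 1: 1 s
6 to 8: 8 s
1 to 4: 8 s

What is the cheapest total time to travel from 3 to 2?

13 s

Candidate routes:
3 - 8 - 6 - 2: 2+8+3 = 13
3 - 5 - 6 - 2: 6+7+3 = 16
3 - 9 - 10 - 6 - 2: 5+6+4+3 = 18
Cheapest is 3 - 8 - 6 - 2 at 13 s.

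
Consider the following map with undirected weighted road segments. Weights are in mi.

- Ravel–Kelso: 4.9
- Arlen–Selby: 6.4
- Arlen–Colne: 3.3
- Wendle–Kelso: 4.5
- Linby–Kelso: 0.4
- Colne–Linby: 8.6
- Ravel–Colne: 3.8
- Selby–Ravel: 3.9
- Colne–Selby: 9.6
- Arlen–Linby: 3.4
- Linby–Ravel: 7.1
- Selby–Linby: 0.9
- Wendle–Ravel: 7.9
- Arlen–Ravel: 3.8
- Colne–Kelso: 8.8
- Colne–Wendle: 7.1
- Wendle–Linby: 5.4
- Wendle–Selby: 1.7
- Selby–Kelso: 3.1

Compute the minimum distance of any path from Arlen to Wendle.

Candidate routes:
Arlen - Linby - Kelso - Wendle: 3.4+0.4+4.5 = 8.3
Arlen - Linby - Selby - Wendle: 3.4+0.9+1.7 = 6
Arlen - Selby - Wendle: 6.4+1.7 = 8.1
The minimum is 6 mi via Arlen - Linby - Selby - Wendle.

6 mi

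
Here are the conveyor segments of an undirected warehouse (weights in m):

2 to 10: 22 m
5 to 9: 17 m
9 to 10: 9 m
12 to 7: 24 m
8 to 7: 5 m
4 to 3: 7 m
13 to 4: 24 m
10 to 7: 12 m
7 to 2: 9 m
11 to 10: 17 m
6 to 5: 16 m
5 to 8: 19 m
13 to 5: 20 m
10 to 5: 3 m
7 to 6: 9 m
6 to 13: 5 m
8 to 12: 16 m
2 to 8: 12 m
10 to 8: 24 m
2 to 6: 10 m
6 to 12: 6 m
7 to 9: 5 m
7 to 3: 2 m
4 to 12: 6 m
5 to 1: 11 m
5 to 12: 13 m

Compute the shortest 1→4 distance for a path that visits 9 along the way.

37 m

Shortest 1→9: 1 → 5 → 10 → 9 = 23
Best 9 to 4: 9 → 7 → 3 → 4 costing 14
Total via 9: 23 + 14 = 37 m.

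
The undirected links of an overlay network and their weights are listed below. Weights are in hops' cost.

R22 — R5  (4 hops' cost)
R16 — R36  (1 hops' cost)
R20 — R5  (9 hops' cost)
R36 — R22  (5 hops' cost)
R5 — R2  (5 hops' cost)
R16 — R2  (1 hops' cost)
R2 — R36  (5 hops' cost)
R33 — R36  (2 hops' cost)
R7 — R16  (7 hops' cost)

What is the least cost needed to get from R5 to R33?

9 hops' cost

Running Dijkstra from R5:
R5: 0
R22: 4  (via R5)
R2: 5  (via R5)
R16: 6  (via R2)
R36: 7  (via R16)
R20: 9  (via R5)
R33: 9  (via R36)
Shortest route: R5–R2–R16–R36–R33 = 9 hops' cost.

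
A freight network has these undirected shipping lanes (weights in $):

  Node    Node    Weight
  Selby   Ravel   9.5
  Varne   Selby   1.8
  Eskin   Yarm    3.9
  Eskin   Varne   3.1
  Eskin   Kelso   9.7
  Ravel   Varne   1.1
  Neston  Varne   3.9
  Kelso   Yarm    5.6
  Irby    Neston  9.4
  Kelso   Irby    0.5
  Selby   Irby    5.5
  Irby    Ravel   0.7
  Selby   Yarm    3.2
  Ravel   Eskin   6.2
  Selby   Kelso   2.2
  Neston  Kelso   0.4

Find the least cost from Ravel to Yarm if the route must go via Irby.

Shortest Ravel→Irby: Ravel → Irby = 0.7
Shortest Irby→Yarm: Irby → Kelso → Selby → Yarm = 5.9
Total via Irby: 0.7 + 5.9 = $6.6.

$6.6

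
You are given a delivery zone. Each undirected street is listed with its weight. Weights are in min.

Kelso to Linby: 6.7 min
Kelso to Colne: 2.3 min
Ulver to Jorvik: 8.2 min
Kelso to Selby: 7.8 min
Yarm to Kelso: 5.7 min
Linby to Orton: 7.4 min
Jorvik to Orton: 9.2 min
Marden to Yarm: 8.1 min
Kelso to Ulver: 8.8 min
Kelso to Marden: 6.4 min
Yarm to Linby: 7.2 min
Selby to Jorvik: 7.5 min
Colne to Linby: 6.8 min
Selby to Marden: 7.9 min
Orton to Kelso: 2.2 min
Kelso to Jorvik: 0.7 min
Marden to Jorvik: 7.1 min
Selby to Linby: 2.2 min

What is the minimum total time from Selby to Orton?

9.6 min

Settle nodes by increasing distance from Selby:
Selby: 0
Linby: 2.2  (via Selby)
Jorvik: 7.5  (via Selby)
Kelso: 7.8  (via Selby)
Marden: 7.9  (via Selby)
Colne: 9  (via Linby)
Yarm: 9.4  (via Linby)
Orton: 9.6  (via Linby)
Shortest route: Selby–Linby–Orton = 9.6 min.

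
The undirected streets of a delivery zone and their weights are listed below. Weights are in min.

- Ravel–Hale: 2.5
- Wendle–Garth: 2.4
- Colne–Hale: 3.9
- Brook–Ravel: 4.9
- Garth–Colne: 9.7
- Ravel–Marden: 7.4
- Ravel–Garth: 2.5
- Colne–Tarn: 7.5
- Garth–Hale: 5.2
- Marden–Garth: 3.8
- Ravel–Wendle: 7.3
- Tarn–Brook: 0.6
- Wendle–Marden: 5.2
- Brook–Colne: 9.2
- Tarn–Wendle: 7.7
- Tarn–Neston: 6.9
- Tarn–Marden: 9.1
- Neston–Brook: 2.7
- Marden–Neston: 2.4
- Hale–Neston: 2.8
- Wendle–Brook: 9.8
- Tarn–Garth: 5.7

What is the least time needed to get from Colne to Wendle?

11.3 min

Compare a few routes:
Colne–Hale–Ravel–Wendle: 3.9+2.5+7.3 = 13.7
Colne–Hale–Ravel–Garth–Wendle: 3.9+2.5+2.5+2.4 = 11.3
Colne–Hale–Garth–Wendle: 3.9+5.2+2.4 = 11.5
Colne–Garth–Wendle: 9.7+2.4 = 12.1
The minimum is 11.3 min via Colne–Hale–Ravel–Garth–Wendle.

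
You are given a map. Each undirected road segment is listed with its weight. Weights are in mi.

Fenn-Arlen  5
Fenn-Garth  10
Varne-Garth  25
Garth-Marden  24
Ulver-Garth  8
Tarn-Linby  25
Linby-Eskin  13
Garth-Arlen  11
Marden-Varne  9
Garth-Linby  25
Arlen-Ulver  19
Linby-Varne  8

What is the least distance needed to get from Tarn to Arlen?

Compare a few routes:
Tarn → Linby → Garth → Fenn → Arlen: 25+25+10+5 = 65
Tarn → Linby → Garth → Arlen: 25+25+11 = 61
Cheapest is Tarn → Linby → Garth → Arlen at 61 mi.

61 mi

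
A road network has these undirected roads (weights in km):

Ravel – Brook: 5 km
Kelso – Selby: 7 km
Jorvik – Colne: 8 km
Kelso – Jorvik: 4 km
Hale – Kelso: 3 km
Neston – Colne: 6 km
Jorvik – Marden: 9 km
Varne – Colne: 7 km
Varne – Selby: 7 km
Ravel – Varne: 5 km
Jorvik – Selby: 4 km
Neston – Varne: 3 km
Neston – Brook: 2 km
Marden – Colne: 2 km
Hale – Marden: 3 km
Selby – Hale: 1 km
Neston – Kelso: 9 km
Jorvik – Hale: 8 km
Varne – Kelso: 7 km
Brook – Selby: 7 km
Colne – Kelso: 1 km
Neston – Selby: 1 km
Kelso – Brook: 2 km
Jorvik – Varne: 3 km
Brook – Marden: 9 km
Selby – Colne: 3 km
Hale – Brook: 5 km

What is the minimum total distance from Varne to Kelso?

Compare a few routes:
Varne–Kelso: 7 = 7
Varne–Neston–Selby–Hale–Kelso: 3+1+1+3 = 8
The minimum is 7 km via Varne–Kelso.

7 km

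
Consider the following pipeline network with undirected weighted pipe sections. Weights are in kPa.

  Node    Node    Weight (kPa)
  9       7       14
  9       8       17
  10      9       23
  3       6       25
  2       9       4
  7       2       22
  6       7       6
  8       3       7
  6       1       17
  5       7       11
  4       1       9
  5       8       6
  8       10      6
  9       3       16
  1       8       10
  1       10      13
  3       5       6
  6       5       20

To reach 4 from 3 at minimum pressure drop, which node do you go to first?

Enumerating some paths:
3–5–8–1–4: 6+6+10+9 = 31
3–8–1–4: 7+10+9 = 26
Cheapest is 3–8–1–4 at 26 kPa.
So from 3 the first move is to 8.

8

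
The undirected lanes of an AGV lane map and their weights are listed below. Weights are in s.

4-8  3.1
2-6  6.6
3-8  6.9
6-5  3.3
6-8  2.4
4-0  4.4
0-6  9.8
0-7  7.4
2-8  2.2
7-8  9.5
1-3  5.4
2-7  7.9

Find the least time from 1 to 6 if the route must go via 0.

29.6 s

Shortest 1→0: 1 → 3 → 8 → 4 → 0 = 19.8
Best 0 to 6: 0 → 6 costing 9.8
Total via 0: 19.8 + 9.8 = 29.6 s.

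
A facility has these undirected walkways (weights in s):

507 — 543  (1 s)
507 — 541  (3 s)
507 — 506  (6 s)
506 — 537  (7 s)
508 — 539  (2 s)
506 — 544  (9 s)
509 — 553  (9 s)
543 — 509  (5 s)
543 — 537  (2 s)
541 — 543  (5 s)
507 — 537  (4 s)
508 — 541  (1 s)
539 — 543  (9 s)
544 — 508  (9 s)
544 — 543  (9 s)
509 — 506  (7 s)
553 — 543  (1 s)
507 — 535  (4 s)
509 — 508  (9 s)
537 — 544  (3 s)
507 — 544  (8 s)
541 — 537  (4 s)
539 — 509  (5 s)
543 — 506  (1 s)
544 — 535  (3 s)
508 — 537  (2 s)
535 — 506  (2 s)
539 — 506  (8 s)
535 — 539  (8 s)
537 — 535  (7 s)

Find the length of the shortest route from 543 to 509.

5 s

Shortest distances from 543:
543: 0
506: 1  (via 543)
553: 1  (via 543)
507: 1  (via 543)
537: 2  (via 543)
535: 3  (via 506)
508: 4  (via 537)
541: 4  (via 507)
509: 5  (via 543)
Shortest route: 543 → 509 = 5 s.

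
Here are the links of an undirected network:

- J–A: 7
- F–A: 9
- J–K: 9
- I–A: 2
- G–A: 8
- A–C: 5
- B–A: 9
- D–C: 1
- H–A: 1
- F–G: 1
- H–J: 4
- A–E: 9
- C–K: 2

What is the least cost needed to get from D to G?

Settle nodes by increasing distance from D:
D: 0
C: 1  (via D)
K: 3  (via C)
A: 6  (via C)
H: 7  (via A)
I: 8  (via A)
J: 11  (via H)
G: 14  (via A)
Shortest route: D–C–A–G = 14.

14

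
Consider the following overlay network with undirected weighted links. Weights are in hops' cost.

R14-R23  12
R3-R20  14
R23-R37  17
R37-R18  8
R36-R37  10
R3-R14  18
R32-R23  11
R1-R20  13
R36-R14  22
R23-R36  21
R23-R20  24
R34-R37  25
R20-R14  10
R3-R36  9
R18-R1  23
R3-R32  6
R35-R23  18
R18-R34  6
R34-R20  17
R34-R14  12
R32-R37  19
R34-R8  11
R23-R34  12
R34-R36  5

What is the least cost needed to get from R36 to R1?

34 hops' cost

Enumerating some paths:
R36 - R34 - R20 - R1: 5+17+13 = 35
R36 - R34 - R18 - R1: 5+6+23 = 34
The minimum is 34 hops' cost via R36 - R34 - R18 - R1.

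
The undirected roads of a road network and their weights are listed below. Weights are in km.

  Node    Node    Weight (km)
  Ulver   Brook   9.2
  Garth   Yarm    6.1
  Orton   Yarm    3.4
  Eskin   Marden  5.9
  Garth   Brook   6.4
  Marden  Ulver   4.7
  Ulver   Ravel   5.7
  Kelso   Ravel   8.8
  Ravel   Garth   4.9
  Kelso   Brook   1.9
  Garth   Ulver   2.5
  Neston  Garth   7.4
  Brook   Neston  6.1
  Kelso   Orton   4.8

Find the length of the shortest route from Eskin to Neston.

Running Dijkstra from Eskin:
Eskin: 0
Marden: 5.9  (via Eskin)
Ulver: 10.6  (via Marden)
Garth: 13.1  (via Ulver)
Ravel: 16.3  (via Ulver)
Yarm: 19.2  (via Garth)
Brook: 19.5  (via Garth)
Neston: 20.5  (via Garth)
Shortest route: Eskin → Marden → Ulver → Garth → Neston = 20.5 km.

20.5 km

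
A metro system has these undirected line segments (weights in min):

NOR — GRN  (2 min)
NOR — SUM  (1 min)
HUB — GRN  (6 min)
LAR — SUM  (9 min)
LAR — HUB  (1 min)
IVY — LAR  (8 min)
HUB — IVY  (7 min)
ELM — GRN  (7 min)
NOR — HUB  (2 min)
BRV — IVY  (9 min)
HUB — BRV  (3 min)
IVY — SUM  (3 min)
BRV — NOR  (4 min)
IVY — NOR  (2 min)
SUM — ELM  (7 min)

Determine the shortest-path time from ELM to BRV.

Settle nodes by increasing distance from ELM:
ELM: 0
SUM: 7  (via ELM)
GRN: 7  (via ELM)
NOR: 8  (via SUM)
HUB: 10  (via NOR)
IVY: 10  (via SUM)
LAR: 11  (via HUB)
BRV: 12  (via NOR)
Shortest route: ELM → SUM → NOR → BRV = 12 min.

12 min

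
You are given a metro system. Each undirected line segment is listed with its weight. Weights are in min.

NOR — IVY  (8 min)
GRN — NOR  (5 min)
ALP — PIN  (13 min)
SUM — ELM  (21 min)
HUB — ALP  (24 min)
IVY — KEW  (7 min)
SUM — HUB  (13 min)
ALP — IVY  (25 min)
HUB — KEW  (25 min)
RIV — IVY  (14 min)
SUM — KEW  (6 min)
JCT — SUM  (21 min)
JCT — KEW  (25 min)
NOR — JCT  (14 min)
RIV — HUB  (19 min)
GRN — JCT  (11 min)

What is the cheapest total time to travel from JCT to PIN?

60 min

Settle nodes by increasing distance from JCT:
JCT: 0
GRN: 11  (via JCT)
NOR: 14  (via JCT)
SUM: 21  (via JCT)
IVY: 22  (via NOR)
KEW: 25  (via JCT)
HUB: 34  (via SUM)
RIV: 36  (via IVY)
ELM: 42  (via SUM)
ALP: 47  (via IVY)
PIN: 60  (via ALP)
Shortest route: JCT → NOR → IVY → ALP → PIN = 60 min.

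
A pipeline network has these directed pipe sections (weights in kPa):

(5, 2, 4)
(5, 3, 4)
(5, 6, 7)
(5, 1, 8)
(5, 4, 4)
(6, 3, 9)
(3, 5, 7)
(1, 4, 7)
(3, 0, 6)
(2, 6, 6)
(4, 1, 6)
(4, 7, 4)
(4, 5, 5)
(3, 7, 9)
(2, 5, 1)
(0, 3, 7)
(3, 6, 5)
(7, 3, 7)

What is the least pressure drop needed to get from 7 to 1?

22 kPa

Enumerating some paths:
7 - 3 - 5 - 4 - 1: 7+7+4+6 = 24
7 - 3 - 5 - 1: 7+7+8 = 22
Cheapest is 7 - 3 - 5 - 1 at 22 kPa.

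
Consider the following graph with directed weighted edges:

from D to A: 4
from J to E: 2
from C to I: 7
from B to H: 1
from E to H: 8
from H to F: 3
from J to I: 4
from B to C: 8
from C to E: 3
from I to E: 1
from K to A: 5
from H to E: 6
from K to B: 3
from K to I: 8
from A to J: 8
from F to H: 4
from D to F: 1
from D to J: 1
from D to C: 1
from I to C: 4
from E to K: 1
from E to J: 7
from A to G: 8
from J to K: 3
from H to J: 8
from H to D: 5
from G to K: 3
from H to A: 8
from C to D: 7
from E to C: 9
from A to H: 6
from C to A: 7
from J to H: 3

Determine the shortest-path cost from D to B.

7

Shortest distances from D:
D: 0
C: 1  (via D)
F: 1  (via D)
J: 1  (via D)
E: 3  (via J)
A: 4  (via D)
H: 4  (via J)
K: 4  (via J)
I: 5  (via J)
B: 7  (via K)
Shortest route: D–J–K–B = 7.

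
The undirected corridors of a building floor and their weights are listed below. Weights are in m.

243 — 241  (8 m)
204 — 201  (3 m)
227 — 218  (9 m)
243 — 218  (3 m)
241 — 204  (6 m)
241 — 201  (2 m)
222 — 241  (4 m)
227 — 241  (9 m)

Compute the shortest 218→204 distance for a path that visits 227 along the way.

Best 218 to 227: 218–227 costing 9
Shortest 227→204: 227–241–201–204 = 14
Total via 227: 9 + 14 = 23 m.

23 m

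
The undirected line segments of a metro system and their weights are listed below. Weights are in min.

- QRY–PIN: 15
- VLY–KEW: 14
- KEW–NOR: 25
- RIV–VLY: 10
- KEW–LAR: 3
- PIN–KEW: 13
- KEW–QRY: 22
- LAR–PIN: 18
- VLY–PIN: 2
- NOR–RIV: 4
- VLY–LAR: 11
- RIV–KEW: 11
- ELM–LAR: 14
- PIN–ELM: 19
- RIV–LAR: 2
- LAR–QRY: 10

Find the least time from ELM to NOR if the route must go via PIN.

Best ELM to PIN: ELM–PIN costing 19
Shortest PIN→NOR: PIN–VLY–RIV–NOR = 16
Total via PIN: 19 + 16 = 35 min.

35 min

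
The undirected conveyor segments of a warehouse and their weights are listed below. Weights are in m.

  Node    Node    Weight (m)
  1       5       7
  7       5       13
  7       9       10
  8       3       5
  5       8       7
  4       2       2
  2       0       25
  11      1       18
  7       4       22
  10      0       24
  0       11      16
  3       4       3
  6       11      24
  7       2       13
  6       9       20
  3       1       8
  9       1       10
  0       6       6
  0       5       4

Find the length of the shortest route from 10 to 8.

Enumerating some paths:
10 → 0 → 5 → 8: 24+4+7 = 35
10 → 0 → 5 → 1 → 3 → 8: 24+4+7+8+5 = 48
10 → 0 → 2 → 4 → 3 → 8: 24+25+2+3+5 = 59
10 → 0 → 5 → 7 → 2 → 4 → 3 → 8: 24+4+13+13+2+3+5 = 64
Cheapest is 10 → 0 → 5 → 8 at 35 m.

35 m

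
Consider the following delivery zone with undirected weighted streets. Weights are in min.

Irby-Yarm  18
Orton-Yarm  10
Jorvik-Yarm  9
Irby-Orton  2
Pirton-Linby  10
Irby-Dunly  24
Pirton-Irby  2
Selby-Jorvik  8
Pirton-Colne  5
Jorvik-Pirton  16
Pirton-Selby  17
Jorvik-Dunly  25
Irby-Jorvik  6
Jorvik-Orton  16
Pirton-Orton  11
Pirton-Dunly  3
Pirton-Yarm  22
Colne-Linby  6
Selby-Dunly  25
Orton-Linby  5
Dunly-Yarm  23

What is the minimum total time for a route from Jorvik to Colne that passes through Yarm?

28 min

Best Jorvik to Yarm: Jorvik → Yarm costing 9
Best Yarm to Colne: Yarm → Orton → Irby → Pirton → Colne costing 19
Total via Yarm: 9 + 19 = 28 min.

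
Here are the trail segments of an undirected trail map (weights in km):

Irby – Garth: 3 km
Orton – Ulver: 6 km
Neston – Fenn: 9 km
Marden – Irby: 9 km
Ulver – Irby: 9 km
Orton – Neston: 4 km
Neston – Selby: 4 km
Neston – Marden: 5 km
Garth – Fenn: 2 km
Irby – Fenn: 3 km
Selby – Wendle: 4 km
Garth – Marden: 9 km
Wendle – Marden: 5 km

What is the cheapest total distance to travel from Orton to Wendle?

Candidate routes:
Orton - Neston - Marden - Wendle: 4+5+5 = 14
Orton - Neston - Selby - Wendle: 4+4+4 = 12
The minimum is 12 km via Orton - Neston - Selby - Wendle.

12 km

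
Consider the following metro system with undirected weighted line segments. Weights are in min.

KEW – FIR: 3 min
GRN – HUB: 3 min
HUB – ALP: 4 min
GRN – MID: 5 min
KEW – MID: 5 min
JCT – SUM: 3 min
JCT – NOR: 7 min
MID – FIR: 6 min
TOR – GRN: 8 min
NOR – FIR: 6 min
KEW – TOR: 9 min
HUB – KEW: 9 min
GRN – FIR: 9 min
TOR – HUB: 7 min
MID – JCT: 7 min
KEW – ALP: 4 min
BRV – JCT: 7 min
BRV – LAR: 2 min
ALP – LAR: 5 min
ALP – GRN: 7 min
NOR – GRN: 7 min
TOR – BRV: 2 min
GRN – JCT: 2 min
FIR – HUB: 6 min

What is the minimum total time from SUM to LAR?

12 min

Enumerating some paths:
SUM → JCT → BRV → LAR: 3+7+2 = 12
SUM → JCT → GRN → TOR → BRV → LAR: 3+2+8+2+2 = 17
SUM → JCT → GRN → HUB → ALP → LAR: 3+2+3+4+5 = 17
SUM → JCT → GRN → ALP → LAR: 3+2+7+5 = 17
The minimum is 12 min via SUM → JCT → BRV → LAR.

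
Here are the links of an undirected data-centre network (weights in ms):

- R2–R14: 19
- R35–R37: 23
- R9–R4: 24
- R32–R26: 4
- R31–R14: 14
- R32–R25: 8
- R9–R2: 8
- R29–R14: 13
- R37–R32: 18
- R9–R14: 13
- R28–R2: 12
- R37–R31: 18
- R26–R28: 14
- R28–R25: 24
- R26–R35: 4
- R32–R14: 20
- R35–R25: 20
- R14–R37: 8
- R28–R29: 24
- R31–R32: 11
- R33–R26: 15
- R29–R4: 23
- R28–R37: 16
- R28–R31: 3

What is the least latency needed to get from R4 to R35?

62 ms

Enumerating some paths:
R4–R29–R28–R26–R35: 23+24+14+4 = 65
R4–R9–R2–R28–R26–R35: 24+8+12+14+4 = 62
R4–R29–R14–R32–R26–R35: 23+13+20+4+4 = 64
The minimum is 62 ms via R4–R9–R2–R28–R26–R35.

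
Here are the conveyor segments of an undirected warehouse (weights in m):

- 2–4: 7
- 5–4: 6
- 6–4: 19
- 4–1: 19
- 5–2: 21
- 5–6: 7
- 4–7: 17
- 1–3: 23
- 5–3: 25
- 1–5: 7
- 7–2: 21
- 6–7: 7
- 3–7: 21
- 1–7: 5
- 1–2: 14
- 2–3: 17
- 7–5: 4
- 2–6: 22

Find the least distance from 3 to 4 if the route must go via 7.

31 m

Shortest 3→7: 3–7 = 21
Shortest 7→4: 7–5–4 = 10
Total via 7: 21 + 10 = 31 m.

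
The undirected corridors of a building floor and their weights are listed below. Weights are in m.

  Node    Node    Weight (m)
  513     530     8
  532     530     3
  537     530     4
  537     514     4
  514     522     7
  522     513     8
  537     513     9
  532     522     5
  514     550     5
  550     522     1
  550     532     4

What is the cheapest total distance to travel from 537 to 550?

Candidate routes:
537 - 514 - 522 - 550: 4+7+1 = 12
537 - 530 - 532 - 550: 4+3+4 = 11
537 - 514 - 550: 4+5 = 9
Cheapest is 537 - 514 - 550 at 9 m.

9 m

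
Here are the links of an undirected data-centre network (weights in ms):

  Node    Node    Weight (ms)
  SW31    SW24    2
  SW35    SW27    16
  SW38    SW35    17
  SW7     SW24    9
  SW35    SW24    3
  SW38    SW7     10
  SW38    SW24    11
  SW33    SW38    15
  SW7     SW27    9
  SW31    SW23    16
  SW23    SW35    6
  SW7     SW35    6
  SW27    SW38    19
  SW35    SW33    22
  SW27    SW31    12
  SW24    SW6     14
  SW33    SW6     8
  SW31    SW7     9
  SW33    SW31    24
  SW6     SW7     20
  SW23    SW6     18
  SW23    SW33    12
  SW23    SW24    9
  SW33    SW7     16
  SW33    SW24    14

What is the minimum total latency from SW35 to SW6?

Settle nodes by increasing distance from SW35:
SW35: 0
SW24: 3  (via SW35)
SW31: 5  (via SW24)
SW7: 6  (via SW35)
SW23: 6  (via SW35)
SW38: 14  (via SW24)
SW27: 15  (via SW7)
SW6: 17  (via SW24)
Shortest route: SW35–SW24–SW6 = 17 ms.

17 ms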